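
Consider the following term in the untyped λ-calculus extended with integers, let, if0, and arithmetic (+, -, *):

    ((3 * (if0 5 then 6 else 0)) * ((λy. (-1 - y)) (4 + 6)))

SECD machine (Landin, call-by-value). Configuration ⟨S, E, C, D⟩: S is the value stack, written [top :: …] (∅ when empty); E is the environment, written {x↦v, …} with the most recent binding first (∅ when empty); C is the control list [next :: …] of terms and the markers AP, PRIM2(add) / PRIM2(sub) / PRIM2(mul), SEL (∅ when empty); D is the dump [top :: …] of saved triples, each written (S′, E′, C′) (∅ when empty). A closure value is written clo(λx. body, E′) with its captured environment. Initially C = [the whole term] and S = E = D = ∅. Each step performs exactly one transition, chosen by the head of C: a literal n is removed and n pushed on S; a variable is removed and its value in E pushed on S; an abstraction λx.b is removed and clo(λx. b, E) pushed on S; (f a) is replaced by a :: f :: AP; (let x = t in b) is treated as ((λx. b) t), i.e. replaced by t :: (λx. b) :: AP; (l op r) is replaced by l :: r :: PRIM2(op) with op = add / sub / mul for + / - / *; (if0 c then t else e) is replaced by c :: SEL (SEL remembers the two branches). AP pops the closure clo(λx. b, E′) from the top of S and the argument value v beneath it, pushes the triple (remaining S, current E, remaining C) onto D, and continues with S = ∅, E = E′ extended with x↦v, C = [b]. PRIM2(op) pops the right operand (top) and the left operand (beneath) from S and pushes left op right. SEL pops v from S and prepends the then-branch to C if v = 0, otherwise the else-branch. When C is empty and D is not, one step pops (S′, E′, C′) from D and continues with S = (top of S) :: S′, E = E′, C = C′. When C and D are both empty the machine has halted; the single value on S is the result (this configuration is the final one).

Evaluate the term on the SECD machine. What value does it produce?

Answer: 0

Derivation:
step 0: <S=∅, E=∅, C=[((3 * (if0 5 then 6 else 0)) * ((λy. (-1 - y)) (4 + 6)))], D=∅>
step 1: <S=∅, E=∅, C=[(3 * (if0 5 then 6 else 0)) :: ((λy. (-1 - y)) (4 + 6)) :: PRIM2(mul)], D=∅>
step 2: <S=∅, E=∅, C=[3 :: (if0 5 then 6 else 0) :: PRIM2(mul) :: ((λy. (-1 - y)) (4 + 6)) :: PRIM2(mul)], D=∅>
step 3: <S=[3], E=∅, C=[(if0 5 then 6 else 0) :: PRIM2(mul) :: ((λy. (-1 - y)) (4 + 6)) :: PRIM2(mul)], D=∅>
step 4: <S=[3], E=∅, C=[5 :: SEL :: PRIM2(mul) :: ((λy. (-1 - y)) (4 + 6)) :: PRIM2(mul)], D=∅>
step 5: <S=[5 :: 3], E=∅, C=[SEL :: PRIM2(mul) :: ((λy. (-1 - y)) (4 + 6)) :: PRIM2(mul)], D=∅>
step 6: <S=[3], E=∅, C=[0 :: PRIM2(mul) :: ((λy. (-1 - y)) (4 + 6)) :: PRIM2(mul)], D=∅>
step 7: <S=[0 :: 3], E=∅, C=[PRIM2(mul) :: ((λy. (-1 - y)) (4 + 6)) :: PRIM2(mul)], D=∅>
step 8: <S=[0], E=∅, C=[((λy. (-1 - y)) (4 + 6)) :: PRIM2(mul)], D=∅>
step 9: <S=[0], E=∅, C=[(4 + 6) :: (λy. (-1 - y)) :: AP :: PRIM2(mul)], D=∅>
step 10: <S=[0], E=∅, C=[4 :: 6 :: PRIM2(add) :: (λy. (-1 - y)) :: AP :: PRIM2(mul)], D=∅>
step 11: <S=[4 :: 0], E=∅, C=[6 :: PRIM2(add) :: (λy. (-1 - y)) :: AP :: PRIM2(mul)], D=∅>
step 12: <S=[6 :: 4 :: 0], E=∅, C=[PRIM2(add) :: (λy. (-1 - y)) :: AP :: PRIM2(mul)], D=∅>
step 13: <S=[10 :: 0], E=∅, C=[(λy. (-1 - y)) :: AP :: PRIM2(mul)], D=∅>
step 14: <S=[clo(λy. (-1 - y), ∅) :: 10 :: 0], E=∅, C=[AP :: PRIM2(mul)], D=∅>
step 15: <S=∅, E={y↦10}, C=[(-1 - y)], D=[([0], ∅, [PRIM2(mul)])]>
step 16: <S=∅, E={y↦10}, C=[-1 :: y :: PRIM2(sub)], D=[([0], ∅, [PRIM2(mul)])]>
step 17: <S=[-1], E={y↦10}, C=[y :: PRIM2(sub)], D=[([0], ∅, [PRIM2(mul)])]>
step 18: <S=[10 :: -1], E={y↦10}, C=[PRIM2(sub)], D=[([0], ∅, [PRIM2(mul)])]>
step 19: <S=[-11], E={y↦10}, C=∅, D=[([0], ∅, [PRIM2(mul)])]>
step 20: <S=[-11 :: 0], E=∅, C=[PRIM2(mul)], D=∅>
step 21: <S=[0], E=∅, C=∅, D=∅>
→ final value 0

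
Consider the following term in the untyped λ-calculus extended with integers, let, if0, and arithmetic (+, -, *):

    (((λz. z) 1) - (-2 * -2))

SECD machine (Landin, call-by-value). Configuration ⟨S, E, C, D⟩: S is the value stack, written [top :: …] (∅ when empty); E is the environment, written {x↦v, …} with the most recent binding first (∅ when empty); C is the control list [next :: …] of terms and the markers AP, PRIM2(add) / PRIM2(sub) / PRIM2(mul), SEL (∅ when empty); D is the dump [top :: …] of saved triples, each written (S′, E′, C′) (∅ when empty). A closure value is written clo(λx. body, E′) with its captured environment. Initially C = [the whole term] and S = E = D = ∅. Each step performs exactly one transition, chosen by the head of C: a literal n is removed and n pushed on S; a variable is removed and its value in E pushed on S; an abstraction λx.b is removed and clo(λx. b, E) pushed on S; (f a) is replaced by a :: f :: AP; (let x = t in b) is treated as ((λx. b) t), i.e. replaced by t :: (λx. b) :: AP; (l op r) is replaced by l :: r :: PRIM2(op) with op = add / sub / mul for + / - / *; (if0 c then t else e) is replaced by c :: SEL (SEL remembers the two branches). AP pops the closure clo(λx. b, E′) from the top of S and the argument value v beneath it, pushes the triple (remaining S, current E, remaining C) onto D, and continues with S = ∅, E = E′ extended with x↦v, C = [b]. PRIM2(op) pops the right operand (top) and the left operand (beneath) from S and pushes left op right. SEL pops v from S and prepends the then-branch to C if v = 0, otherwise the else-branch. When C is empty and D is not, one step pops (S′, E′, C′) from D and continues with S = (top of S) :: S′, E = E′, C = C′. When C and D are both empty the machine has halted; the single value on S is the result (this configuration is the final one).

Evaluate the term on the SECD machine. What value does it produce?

step 0: <S=∅, E=∅, C=[(((λz. z) 1) - (-2 * -2))], D=∅>
step 1: <S=∅, E=∅, C=[((λz. z) 1) :: (-2 * -2) :: PRIM2(sub)], D=∅>
step 2: <S=∅, E=∅, C=[1 :: (λz. z) :: AP :: (-2 * -2) :: PRIM2(sub)], D=∅>
step 3: <S=[1], E=∅, C=[(λz. z) :: AP :: (-2 * -2) :: PRIM2(sub)], D=∅>
step 4: <S=[clo(λz. z, ∅) :: 1], E=∅, C=[AP :: (-2 * -2) :: PRIM2(sub)], D=∅>
step 5: <S=∅, E={z↦1}, C=[z], D=[(∅, ∅, [(-2 * -2) :: PRIM2(sub)])]>
step 6: <S=[1], E={z↦1}, C=∅, D=[(∅, ∅, [(-2 * -2) :: PRIM2(sub)])]>
step 7: <S=[1], E=∅, C=[(-2 * -2) :: PRIM2(sub)], D=∅>
step 8: <S=[1], E=∅, C=[-2 :: -2 :: PRIM2(mul) :: PRIM2(sub)], D=∅>
step 9: <S=[-2 :: 1], E=∅, C=[-2 :: PRIM2(mul) :: PRIM2(sub)], D=∅>
step 10: <S=[-2 :: -2 :: 1], E=∅, C=[PRIM2(mul) :: PRIM2(sub)], D=∅>
step 11: <S=[4 :: 1], E=∅, C=[PRIM2(sub)], D=∅>
step 12: <S=[-3], E=∅, C=∅, D=∅>
→ final value -3

Answer: -3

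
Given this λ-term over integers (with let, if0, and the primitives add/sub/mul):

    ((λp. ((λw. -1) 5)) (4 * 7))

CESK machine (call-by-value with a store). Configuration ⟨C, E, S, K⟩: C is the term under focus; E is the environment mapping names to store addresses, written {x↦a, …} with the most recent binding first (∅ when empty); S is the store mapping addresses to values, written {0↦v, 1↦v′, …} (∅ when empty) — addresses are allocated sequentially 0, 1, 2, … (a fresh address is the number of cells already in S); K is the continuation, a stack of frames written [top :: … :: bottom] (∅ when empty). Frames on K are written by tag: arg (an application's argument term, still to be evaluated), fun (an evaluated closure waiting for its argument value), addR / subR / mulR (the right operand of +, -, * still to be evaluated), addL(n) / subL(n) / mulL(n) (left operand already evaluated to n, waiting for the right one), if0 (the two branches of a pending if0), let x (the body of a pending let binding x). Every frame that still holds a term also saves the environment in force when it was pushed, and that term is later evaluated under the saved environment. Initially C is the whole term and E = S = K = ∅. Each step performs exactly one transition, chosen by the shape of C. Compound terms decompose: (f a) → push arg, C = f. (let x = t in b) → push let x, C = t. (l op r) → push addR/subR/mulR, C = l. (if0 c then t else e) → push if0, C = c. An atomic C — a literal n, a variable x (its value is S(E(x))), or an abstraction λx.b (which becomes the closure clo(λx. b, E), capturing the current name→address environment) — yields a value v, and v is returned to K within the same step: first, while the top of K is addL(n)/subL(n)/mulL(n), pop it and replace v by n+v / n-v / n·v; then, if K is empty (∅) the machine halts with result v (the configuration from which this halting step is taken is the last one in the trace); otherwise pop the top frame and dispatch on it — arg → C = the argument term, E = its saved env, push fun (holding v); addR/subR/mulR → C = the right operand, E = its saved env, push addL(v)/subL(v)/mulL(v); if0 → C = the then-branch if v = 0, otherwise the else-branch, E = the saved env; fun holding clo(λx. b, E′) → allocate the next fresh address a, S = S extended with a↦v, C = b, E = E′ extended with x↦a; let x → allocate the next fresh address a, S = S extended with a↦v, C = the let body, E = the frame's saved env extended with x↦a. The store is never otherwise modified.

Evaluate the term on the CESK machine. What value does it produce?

Answer: -1

Machine steps:
[0] <C=((λp. ((λw. -1) 5)) (4 * 7)), E=∅, S=∅, K=∅>
[1] <C=(λp. ((λw. -1) 5)), E=∅, S=∅, K=[arg]>
[2] <C=(4 * 7), E=∅, S=∅, K=[fun]>
[3] <C=4, E=∅, S=∅, K=[mulR :: fun]>
[4] <C=7, E=∅, S=∅, K=[mulL(4) :: fun]>
[5] <C=((λw. -1) 5), E={p↦0}, S={0↦28}, K=∅>
[6] <C=(λw. -1), E={p↦0}, S={0↦28}, K=[arg]>
[7] <C=5, E={p↦0}, S={0↦28}, K=[fun]>
[8] <C=-1, E={w↦1, p↦0}, S={0↦28, 1↦5}, K=∅>
→ final value -1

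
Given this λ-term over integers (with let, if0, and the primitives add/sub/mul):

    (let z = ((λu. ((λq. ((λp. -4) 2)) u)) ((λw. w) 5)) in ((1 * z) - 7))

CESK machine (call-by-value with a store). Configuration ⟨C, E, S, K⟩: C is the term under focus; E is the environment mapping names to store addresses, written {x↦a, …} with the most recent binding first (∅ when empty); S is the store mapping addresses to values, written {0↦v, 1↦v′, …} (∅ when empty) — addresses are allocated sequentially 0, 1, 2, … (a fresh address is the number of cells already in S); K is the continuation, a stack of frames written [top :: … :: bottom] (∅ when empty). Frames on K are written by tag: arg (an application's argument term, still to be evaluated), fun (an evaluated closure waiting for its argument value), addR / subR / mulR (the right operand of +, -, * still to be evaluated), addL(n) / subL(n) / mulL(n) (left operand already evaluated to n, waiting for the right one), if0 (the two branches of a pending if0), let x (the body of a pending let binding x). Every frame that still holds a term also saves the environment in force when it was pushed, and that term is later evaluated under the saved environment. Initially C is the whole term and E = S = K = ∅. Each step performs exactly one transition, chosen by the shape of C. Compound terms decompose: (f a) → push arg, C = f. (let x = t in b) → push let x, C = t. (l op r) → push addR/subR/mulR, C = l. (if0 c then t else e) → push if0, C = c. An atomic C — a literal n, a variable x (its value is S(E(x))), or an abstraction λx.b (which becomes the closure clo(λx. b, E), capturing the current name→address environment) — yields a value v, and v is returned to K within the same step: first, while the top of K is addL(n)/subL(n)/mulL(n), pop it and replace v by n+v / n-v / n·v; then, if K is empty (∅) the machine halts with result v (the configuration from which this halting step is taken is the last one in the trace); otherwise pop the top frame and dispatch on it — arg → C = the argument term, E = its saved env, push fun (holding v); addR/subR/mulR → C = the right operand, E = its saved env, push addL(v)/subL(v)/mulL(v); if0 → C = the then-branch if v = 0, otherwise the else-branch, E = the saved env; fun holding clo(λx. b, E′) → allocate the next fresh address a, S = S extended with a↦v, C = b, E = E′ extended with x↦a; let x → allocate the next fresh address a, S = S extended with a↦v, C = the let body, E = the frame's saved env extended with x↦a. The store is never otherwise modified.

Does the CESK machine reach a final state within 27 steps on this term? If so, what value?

0. ⟨C=(let z = ((λu. ((λq. ((λp. -4) 2)) u)) ((λw. w) 5)) in ((1 * z) - 7)); E=∅; S=∅; K=∅⟩
1. ⟨C=((λu. ((λq. ((λp. -4) 2)) u)) ((λw. w) 5)); E=∅; S=∅; K=[let z]⟩
2. ⟨C=(λu. ((λq. ((λp. -4) 2)) u)); E=∅; S=∅; K=[arg :: let z]⟩
3. ⟨C=((λw. w) 5); E=∅; S=∅; K=[fun :: let z]⟩
4. ⟨C=(λw. w); E=∅; S=∅; K=[arg :: fun :: let z]⟩
5. ⟨C=5; E=∅; S=∅; K=[fun :: fun :: let z]⟩
6. ⟨C=w; E={w↦0}; S={0↦5}; K=[fun :: let z]⟩
7. ⟨C=((λq. ((λp. -4) 2)) u); E={u↦1}; S={0↦5, 1↦5}; K=[let z]⟩
8. ⟨C=(λq. ((λp. -4) 2)); E={u↦1}; S={0↦5, 1↦5}; K=[arg :: let z]⟩
9. ⟨C=u; E={u↦1}; S={0↦5, 1↦5}; K=[fun :: let z]⟩
10. ⟨C=((λp. -4) 2); E={q↦2, u↦1}; S={0↦5, 1↦5, 2↦5}; K=[let z]⟩
11. ⟨C=(λp. -4); E={q↦2, u↦1}; S={0↦5, 1↦5, 2↦5}; K=[arg :: let z]⟩
12. ⟨C=2; E={q↦2, u↦1}; S={0↦5, 1↦5, 2↦5}; K=[fun :: let z]⟩
13. ⟨C=-4; E={p↦3, q↦2, u↦1}; S={0↦5, 1↦5, 2↦5, 3↦2}; K=[let z]⟩
14. ⟨C=((1 * z) - 7); E={z↦4}; S={0↦5, 1↦5, 2↦5, 3↦2, 4↦-4}; K=∅⟩
15. ⟨C=(1 * z); E={z↦4}; S={0↦5, 1↦5, 2↦5, 3↦2, 4↦-4}; K=[subR]⟩
16. ⟨C=1; E={z↦4}; S={0↦5, 1↦5, 2↦5, 3↦2, 4↦-4}; K=[mulR :: subR]⟩
17. ⟨C=z; E={z↦4}; S={0↦5, 1↦5, 2↦5, 3↦2, 4↦-4}; K=[mulL(1) :: subR]⟩
18. ⟨C=7; E={z↦4}; S={0↦5, 1↦5, 2↦5, 3↦2, 4↦-4}; K=[subL(-4)]⟩
→ final value -11

Answer: -11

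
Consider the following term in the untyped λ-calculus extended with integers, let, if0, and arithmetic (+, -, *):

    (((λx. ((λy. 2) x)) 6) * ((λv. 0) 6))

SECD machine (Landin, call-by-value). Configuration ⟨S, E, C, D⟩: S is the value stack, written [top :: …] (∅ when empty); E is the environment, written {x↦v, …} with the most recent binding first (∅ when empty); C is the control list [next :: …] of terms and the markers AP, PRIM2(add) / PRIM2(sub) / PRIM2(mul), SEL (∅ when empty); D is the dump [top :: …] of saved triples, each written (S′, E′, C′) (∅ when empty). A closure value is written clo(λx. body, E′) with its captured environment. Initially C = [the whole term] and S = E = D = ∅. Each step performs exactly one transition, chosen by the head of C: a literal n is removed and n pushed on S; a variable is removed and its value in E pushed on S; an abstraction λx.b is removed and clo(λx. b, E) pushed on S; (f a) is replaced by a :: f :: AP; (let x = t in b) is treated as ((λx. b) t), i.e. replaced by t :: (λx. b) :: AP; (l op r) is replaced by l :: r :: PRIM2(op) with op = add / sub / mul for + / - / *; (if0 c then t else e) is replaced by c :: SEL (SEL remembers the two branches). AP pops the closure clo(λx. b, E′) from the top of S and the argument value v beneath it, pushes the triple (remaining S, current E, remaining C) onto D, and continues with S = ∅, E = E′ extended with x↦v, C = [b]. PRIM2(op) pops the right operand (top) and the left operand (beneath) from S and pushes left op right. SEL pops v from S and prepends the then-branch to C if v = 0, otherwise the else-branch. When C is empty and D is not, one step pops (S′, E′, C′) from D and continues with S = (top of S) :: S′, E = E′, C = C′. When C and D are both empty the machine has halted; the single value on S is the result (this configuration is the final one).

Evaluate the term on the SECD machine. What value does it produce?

Answer: 0

Machine steps:
[0] [S=∅ | E=∅ | C=[(((λx. ((λy. 2) x)) 6) * ((λv. 0) 6))] | D=∅]
[1] [S=∅ | E=∅ | C=[((λx. ((λy. 2) x)) 6) :: ((λv. 0) 6) :: PRIM2(mul)] | D=∅]
[2] [S=∅ | E=∅ | C=[6 :: (λx. ((λy. 2) x)) :: AP :: ((λv. 0) 6) :: PRIM2(mul)] | D=∅]
[3] [S=[6] | E=∅ | C=[(λx. ((λy. 2) x)) :: AP :: ((λv. 0) 6) :: PRIM2(mul)] | D=∅]
[4] [S=[clo(λx. ((λy. 2) x), ∅) :: 6] | E=∅ | C=[AP :: ((λv. 0) 6) :: PRIM2(mul)] | D=∅]
[5] [S=∅ | E={x↦6} | C=[((λy. 2) x)] | D=[(∅, ∅, [((λv. 0) 6) :: PRIM2(mul)])]]
[6] [S=∅ | E={x↦6} | C=[x :: (λy. 2) :: AP] | D=[(∅, ∅, [((λv. 0) 6) :: PRIM2(mul)])]]
[7] [S=[6] | E={x↦6} | C=[(λy. 2) :: AP] | D=[(∅, ∅, [((λv. 0) 6) :: PRIM2(mul)])]]
[8] [S=[clo(λy. 2, {x↦6}) :: 6] | E={x↦6} | C=[AP] | D=[(∅, ∅, [((λv. 0) 6) :: PRIM2(mul)])]]
[9] [S=∅ | E={y↦6, x↦6} | C=[2] | D=[(∅, {x↦6}, ∅) :: (∅, ∅, [((λv. 0) 6) :: PRIM2(mul)])]]
[10] [S=[2] | E={y↦6, x↦6} | C=∅ | D=[(∅, {x↦6}, ∅) :: (∅, ∅, [((λv. 0) 6) :: PRIM2(mul)])]]
[11] [S=[2] | E={x↦6} | C=∅ | D=[(∅, ∅, [((λv. 0) 6) :: PRIM2(mul)])]]
[12] [S=[2] | E=∅ | C=[((λv. 0) 6) :: PRIM2(mul)] | D=∅]
[13] [S=[2] | E=∅ | C=[6 :: (λv. 0) :: AP :: PRIM2(mul)] | D=∅]
[14] [S=[6 :: 2] | E=∅ | C=[(λv. 0) :: AP :: PRIM2(mul)] | D=∅]
[15] [S=[clo(λv. 0, ∅) :: 6 :: 2] | E=∅ | C=[AP :: PRIM2(mul)] | D=∅]
[16] [S=∅ | E={v↦6} | C=[0] | D=[([2], ∅, [PRIM2(mul)])]]
[17] [S=[0] | E={v↦6} | C=∅ | D=[([2], ∅, [PRIM2(mul)])]]
[18] [S=[0 :: 2] | E=∅ | C=[PRIM2(mul)] | D=∅]
[19] [S=[0] | E=∅ | C=∅ | D=∅]
→ final value 0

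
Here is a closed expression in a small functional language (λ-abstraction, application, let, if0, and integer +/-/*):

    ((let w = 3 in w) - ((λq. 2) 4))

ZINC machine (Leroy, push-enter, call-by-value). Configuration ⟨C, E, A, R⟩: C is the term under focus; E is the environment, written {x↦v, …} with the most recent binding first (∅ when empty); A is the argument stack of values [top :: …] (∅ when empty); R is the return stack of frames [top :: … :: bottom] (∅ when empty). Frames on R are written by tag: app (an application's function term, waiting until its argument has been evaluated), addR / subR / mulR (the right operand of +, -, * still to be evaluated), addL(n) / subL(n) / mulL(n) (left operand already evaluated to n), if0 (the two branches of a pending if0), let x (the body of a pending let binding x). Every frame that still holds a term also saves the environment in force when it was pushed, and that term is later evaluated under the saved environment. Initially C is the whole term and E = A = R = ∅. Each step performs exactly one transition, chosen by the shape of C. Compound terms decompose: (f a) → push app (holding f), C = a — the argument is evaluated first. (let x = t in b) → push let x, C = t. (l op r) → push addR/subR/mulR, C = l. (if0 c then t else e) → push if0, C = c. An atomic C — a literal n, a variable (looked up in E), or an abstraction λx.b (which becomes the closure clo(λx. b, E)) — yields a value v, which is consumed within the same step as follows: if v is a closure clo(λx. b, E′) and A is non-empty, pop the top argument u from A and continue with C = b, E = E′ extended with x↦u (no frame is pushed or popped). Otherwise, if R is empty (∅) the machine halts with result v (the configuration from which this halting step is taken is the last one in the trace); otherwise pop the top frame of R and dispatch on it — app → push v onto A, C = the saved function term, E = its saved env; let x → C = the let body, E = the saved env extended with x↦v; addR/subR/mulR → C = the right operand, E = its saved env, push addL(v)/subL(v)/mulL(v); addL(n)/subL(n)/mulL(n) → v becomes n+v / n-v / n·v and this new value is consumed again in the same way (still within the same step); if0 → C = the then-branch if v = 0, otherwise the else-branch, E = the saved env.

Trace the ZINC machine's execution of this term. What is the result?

Answer: 1

Execution trace:
[0] [C=((let w = 3 in w) - ((λq. 2) 4)) | E=∅ | A=∅ | R=∅]
[1] [C=(let w = 3 in w) | E=∅ | A=∅ | R=[subR]]
[2] [C=3 | E=∅ | A=∅ | R=[let w :: subR]]
[3] [C=w | E={w↦3} | A=∅ | R=[subR]]
[4] [C=((λq. 2) 4) | E=∅ | A=∅ | R=[subL(3)]]
[5] [C=4 | E=∅ | A=∅ | R=[app :: subL(3)]]
[6] [C=(λq. 2) | E=∅ | A=[4] | R=[subL(3)]]
[7] [C=2 | E={q↦4} | A=∅ | R=[subL(3)]]
→ final value 1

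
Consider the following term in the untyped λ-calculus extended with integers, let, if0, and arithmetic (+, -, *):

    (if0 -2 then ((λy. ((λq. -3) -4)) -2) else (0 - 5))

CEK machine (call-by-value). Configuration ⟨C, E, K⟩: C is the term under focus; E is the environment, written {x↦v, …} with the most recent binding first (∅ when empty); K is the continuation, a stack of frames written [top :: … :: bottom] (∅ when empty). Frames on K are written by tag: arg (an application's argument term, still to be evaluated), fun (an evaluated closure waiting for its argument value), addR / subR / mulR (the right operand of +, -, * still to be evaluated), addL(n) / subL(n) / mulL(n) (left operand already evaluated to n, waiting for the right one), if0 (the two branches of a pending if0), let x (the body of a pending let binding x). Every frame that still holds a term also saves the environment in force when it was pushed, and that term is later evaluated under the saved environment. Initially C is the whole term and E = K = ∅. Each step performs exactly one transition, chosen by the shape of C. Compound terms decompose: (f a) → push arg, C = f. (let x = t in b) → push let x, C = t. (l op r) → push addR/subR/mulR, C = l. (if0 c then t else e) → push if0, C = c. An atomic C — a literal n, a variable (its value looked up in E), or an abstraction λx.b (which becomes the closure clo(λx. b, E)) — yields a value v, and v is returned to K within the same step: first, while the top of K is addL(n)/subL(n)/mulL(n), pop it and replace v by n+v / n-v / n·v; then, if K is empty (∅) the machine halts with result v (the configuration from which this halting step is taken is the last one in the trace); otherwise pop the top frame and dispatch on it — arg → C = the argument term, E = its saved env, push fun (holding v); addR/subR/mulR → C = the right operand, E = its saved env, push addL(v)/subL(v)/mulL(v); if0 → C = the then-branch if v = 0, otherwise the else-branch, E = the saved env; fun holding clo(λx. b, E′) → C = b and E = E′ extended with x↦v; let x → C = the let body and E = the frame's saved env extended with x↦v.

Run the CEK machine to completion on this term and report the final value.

Answer: -5

Machine steps:
0. <C=(if0 -2 then ((λy. ((λq. -3) -4)) -2) else (0 - 5)), E=∅, K=∅>
1. <C=-2, E=∅, K=[if0]>
2. <C=(0 - 5), E=∅, K=∅>
3. <C=0, E=∅, K=[subR]>
4. <C=5, E=∅, K=[subL(0)]>
→ final value -5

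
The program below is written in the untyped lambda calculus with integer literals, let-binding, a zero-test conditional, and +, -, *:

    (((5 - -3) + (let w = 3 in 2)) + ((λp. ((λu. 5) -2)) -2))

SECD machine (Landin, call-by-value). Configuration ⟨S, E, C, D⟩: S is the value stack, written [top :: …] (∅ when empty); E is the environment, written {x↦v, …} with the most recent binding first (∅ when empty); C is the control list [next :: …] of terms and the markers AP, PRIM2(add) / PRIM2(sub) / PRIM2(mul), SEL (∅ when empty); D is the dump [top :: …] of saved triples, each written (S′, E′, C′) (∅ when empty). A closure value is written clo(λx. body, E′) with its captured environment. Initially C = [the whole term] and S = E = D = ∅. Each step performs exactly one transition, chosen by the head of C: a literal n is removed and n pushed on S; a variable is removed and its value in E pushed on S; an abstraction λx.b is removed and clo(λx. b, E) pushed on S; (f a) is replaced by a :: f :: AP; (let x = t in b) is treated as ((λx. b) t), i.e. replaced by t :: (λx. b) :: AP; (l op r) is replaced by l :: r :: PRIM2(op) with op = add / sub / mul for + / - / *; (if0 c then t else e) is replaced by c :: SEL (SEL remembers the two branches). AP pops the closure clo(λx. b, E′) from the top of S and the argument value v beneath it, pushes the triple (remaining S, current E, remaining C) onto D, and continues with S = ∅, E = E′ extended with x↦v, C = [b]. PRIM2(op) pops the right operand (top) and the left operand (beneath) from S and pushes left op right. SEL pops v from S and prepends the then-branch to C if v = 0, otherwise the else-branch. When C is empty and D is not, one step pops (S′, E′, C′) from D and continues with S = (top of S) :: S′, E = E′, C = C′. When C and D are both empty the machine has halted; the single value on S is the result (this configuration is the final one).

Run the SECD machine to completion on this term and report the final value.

[0] [S=∅ | E=∅ | C=[(((5 - -3) + (let w = 3 in 2)) + ((λp. ((λu. 5) -2)) -2))] | D=∅]
[1] [S=∅ | E=∅ | C=[((5 - -3) + (let w = 3 in 2)) :: ((λp. ((λu. 5) -2)) -2) :: PRIM2(add)] | D=∅]
[2] [S=∅ | E=∅ | C=[(5 - -3) :: (let w = 3 in 2) :: PRIM2(add) :: ((λp. ((λu. 5) -2)) -2) :: PRIM2(add)] | D=∅]
[3] [S=∅ | E=∅ | C=[5 :: -3 :: PRIM2(sub) :: (let w = 3 in 2) :: PRIM2(add) :: ((λp. ((λu. 5) -2)) -2) :: PRIM2(add)] | D=∅]
[4] [S=[5] | E=∅ | C=[-3 :: PRIM2(sub) :: (let w = 3 in 2) :: PRIM2(add) :: ((λp. ((λu. 5) -2)) -2) :: PRIM2(add)] | D=∅]
[5] [S=[-3 :: 5] | E=∅ | C=[PRIM2(sub) :: (let w = 3 in 2) :: PRIM2(add) :: ((λp. ((λu. 5) -2)) -2) :: PRIM2(add)] | D=∅]
[6] [S=[8] | E=∅ | C=[(let w = 3 in 2) :: PRIM2(add) :: ((λp. ((λu. 5) -2)) -2) :: PRIM2(add)] | D=∅]
[7] [S=[8] | E=∅ | C=[3 :: (λw. 2) :: AP :: PRIM2(add) :: ((λp. ((λu. 5) -2)) -2) :: PRIM2(add)] | D=∅]
[8] [S=[3 :: 8] | E=∅ | C=[(λw. 2) :: AP :: PRIM2(add) :: ((λp. ((λu. 5) -2)) -2) :: PRIM2(add)] | D=∅]
[9] [S=[clo(λw. 2, ∅) :: 3 :: 8] | E=∅ | C=[AP :: PRIM2(add) :: ((λp. ((λu. 5) -2)) -2) :: PRIM2(add)] | D=∅]
[10] [S=∅ | E={w↦3} | C=[2] | D=[([8], ∅, [PRIM2(add) :: ((λp. ((λu. 5) -2)) -2) :: PRIM2(add)])]]
[11] [S=[2] | E={w↦3} | C=∅ | D=[([8], ∅, [PRIM2(add) :: ((λp. ((λu. 5) -2)) -2) :: PRIM2(add)])]]
[12] [S=[2 :: 8] | E=∅ | C=[PRIM2(add) :: ((λp. ((λu. 5) -2)) -2) :: PRIM2(add)] | D=∅]
[13] [S=[10] | E=∅ | C=[((λp. ((λu. 5) -2)) -2) :: PRIM2(add)] | D=∅]
[14] [S=[10] | E=∅ | C=[-2 :: (λp. ((λu. 5) -2)) :: AP :: PRIM2(add)] | D=∅]
[15] [S=[-2 :: 10] | E=∅ | C=[(λp. ((λu. 5) -2)) :: AP :: PRIM2(add)] | D=∅]
[16] [S=[clo(λp. ((λu. 5) -2), ∅) :: -2 :: 10] | E=∅ | C=[AP :: PRIM2(add)] | D=∅]
[17] [S=∅ | E={p↦-2} | C=[((λu. 5) -2)] | D=[([10], ∅, [PRIM2(add)])]]
[18] [S=∅ | E={p↦-2} | C=[-2 :: (λu. 5) :: AP] | D=[([10], ∅, [PRIM2(add)])]]
[19] [S=[-2] | E={p↦-2} | C=[(λu. 5) :: AP] | D=[([10], ∅, [PRIM2(add)])]]
[20] [S=[clo(λu. 5, {p↦-2}) :: -2] | E={p↦-2} | C=[AP] | D=[([10], ∅, [PRIM2(add)])]]
[21] [S=∅ | E={u↦-2, p↦-2} | C=[5] | D=[(∅, {p↦-2}, ∅) :: ([10], ∅, [PRIM2(add)])]]
[22] [S=[5] | E={u↦-2, p↦-2} | C=∅ | D=[(∅, {p↦-2}, ∅) :: ([10], ∅, [PRIM2(add)])]]
[23] [S=[5] | E={p↦-2} | C=∅ | D=[([10], ∅, [PRIM2(add)])]]
[24] [S=[5 :: 10] | E=∅ | C=[PRIM2(add)] | D=∅]
[25] [S=[15] | E=∅ | C=∅ | D=∅]
→ final value 15

Answer: 15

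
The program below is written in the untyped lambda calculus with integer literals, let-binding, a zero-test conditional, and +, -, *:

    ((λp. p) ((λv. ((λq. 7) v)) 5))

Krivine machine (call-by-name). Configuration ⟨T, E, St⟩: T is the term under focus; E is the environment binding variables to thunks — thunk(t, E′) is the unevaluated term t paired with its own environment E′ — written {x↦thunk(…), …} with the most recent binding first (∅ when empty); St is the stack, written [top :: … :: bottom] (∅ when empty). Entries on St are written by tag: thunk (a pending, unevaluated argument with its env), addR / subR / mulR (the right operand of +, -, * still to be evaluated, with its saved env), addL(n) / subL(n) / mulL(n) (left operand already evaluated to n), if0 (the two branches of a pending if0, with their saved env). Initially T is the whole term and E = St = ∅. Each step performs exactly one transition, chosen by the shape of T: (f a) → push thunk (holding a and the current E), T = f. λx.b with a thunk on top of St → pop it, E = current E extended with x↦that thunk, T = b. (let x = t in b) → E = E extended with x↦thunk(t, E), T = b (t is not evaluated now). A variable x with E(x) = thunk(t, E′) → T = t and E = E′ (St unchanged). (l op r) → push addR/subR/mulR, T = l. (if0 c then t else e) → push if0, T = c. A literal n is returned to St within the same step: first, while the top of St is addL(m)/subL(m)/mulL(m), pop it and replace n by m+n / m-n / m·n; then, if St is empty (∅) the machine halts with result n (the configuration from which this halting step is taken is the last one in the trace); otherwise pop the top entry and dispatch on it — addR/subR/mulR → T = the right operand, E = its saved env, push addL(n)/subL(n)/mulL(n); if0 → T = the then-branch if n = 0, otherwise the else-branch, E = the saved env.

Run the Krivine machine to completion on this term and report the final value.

Answer: 7

Derivation:
0. ⟨T=((λp. p) ((λv. ((λq. 7) v)) 5)); E=∅; St=∅⟩
1. ⟨T=(λp. p); E=∅; St=[thunk]⟩
2. ⟨T=p; E={p↦thunk(((λv. ((λq. 7) v)) 5), ∅)}; St=∅⟩
3. ⟨T=((λv. ((λq. 7) v)) 5); E=∅; St=∅⟩
4. ⟨T=(λv. ((λq. 7) v)); E=∅; St=[thunk]⟩
5. ⟨T=((λq. 7) v); E={v↦thunk(5, ∅)}; St=∅⟩
6. ⟨T=(λq. 7); E={v↦thunk(5, ∅)}; St=[thunk]⟩
7. ⟨T=7; E={q↦thunk(v, {v↦thunk(5, ∅)}), v↦thunk(5, ∅)}; St=∅⟩
→ final value 7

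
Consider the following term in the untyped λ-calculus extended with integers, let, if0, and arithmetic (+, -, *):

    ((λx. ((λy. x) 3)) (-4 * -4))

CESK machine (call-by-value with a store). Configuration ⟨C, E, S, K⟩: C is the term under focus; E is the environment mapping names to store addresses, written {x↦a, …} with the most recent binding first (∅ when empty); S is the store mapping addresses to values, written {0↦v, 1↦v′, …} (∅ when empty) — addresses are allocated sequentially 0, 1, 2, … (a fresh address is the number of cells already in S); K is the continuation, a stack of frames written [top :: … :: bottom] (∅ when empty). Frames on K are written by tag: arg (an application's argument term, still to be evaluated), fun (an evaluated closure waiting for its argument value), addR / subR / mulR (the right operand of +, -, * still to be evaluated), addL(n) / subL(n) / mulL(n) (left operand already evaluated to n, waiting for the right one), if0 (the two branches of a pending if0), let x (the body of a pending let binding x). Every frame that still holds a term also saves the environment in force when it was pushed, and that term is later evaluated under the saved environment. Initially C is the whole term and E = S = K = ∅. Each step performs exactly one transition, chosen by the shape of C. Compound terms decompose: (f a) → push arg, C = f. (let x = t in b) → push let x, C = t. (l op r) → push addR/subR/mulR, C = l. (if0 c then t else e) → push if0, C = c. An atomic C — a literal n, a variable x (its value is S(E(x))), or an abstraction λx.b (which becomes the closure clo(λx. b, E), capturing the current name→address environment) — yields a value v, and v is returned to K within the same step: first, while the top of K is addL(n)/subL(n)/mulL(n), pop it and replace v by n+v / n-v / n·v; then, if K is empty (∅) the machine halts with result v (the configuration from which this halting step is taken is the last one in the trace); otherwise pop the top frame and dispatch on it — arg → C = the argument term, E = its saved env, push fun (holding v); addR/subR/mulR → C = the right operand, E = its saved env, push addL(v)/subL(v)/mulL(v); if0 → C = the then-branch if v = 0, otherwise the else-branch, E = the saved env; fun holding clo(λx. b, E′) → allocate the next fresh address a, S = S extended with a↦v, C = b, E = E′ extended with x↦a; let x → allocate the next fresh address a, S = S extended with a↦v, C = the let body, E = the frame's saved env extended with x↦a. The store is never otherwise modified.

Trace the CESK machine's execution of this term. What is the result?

0. [C=((λx. ((λy. x) 3)) (-4 * -4)) | E=∅ | S=∅ | K=∅]
1. [C=(λx. ((λy. x) 3)) | E=∅ | S=∅ | K=[arg]]
2. [C=(-4 * -4) | E=∅ | S=∅ | K=[fun]]
3. [C=-4 | E=∅ | S=∅ | K=[mulR :: fun]]
4. [C=-4 | E=∅ | S=∅ | K=[mulL(-4) :: fun]]
5. [C=((λy. x) 3) | E={x↦0} | S={0↦16} | K=∅]
6. [C=(λy. x) | E={x↦0} | S={0↦16} | K=[arg]]
7. [C=3 | E={x↦0} | S={0↦16} | K=[fun]]
8. [C=x | E={y↦1, x↦0} | S={0↦16, 1↦3} | K=∅]
→ final value 16

Answer: 16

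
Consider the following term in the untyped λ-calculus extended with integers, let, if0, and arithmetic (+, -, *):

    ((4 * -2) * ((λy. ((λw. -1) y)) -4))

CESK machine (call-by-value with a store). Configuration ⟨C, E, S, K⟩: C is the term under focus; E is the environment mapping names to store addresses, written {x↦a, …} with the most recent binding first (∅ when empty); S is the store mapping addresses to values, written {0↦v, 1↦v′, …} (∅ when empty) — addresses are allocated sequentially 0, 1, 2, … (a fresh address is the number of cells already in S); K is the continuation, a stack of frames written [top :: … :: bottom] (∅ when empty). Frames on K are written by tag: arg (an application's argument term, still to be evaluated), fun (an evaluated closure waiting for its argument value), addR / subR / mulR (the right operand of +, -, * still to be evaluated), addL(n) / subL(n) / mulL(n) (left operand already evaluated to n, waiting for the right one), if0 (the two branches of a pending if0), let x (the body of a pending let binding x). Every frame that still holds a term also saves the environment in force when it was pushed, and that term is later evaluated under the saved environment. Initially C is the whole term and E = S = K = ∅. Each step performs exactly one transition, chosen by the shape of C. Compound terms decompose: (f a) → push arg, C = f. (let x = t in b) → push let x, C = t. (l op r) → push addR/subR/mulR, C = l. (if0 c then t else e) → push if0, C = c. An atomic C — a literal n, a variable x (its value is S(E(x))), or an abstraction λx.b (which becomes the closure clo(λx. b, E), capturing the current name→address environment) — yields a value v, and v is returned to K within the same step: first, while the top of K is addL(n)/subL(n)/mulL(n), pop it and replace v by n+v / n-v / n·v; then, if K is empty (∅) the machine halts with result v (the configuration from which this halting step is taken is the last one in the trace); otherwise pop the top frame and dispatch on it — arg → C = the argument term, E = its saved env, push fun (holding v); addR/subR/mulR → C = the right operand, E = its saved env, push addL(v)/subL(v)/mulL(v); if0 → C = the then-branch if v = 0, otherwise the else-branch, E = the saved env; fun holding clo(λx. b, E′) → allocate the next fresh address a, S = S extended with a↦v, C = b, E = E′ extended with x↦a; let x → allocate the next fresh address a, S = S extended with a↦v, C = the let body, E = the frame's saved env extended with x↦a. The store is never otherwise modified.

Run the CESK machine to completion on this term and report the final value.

step 0: [C=((4 * -2) * ((λy. ((λw. -1) y)) -4)) | E=∅ | S=∅ | K=∅]
step 1: [C=(4 * -2) | E=∅ | S=∅ | K=[mulR]]
step 2: [C=4 | E=∅ | S=∅ | K=[mulR :: mulR]]
step 3: [C=-2 | E=∅ | S=∅ | K=[mulL(4) :: mulR]]
step 4: [C=((λy. ((λw. -1) y)) -4) | E=∅ | S=∅ | K=[mulL(-8)]]
step 5: [C=(λy. ((λw. -1) y)) | E=∅ | S=∅ | K=[arg :: mulL(-8)]]
step 6: [C=-4 | E=∅ | S=∅ | K=[fun :: mulL(-8)]]
step 7: [C=((λw. -1) y) | E={y↦0} | S={0↦-4} | K=[mulL(-8)]]
step 8: [C=(λw. -1) | E={y↦0} | S={0↦-4} | K=[arg :: mulL(-8)]]
step 9: [C=y | E={y↦0} | S={0↦-4} | K=[fun :: mulL(-8)]]
step 10: [C=-1 | E={w↦1, y↦0} | S={0↦-4, 1↦-4} | K=[mulL(-8)]]
→ final value 8

Answer: 8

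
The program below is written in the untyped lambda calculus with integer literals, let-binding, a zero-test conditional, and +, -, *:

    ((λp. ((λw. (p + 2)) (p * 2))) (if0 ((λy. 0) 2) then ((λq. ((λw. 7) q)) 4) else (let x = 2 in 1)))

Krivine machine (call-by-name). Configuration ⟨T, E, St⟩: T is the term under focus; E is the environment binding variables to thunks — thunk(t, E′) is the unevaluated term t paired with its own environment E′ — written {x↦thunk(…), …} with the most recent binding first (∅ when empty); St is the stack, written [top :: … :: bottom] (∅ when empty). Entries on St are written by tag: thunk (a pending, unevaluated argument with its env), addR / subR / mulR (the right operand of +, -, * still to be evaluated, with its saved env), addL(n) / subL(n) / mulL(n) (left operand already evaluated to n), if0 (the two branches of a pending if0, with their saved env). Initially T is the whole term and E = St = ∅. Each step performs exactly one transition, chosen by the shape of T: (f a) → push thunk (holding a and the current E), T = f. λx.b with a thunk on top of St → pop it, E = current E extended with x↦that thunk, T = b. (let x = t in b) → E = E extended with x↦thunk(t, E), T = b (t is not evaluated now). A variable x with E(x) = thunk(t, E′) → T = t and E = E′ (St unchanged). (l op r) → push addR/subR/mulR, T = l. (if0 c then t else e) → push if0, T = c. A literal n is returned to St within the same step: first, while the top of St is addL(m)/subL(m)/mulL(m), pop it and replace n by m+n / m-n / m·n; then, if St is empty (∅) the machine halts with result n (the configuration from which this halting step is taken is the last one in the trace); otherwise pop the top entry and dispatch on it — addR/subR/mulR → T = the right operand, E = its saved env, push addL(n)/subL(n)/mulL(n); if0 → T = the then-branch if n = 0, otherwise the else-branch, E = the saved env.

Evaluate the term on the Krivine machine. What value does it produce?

Answer: 9

Machine steps:
t=0: ⟨T=((λp. ((λw. (p + 2)) (p * 2))) (if0 ((λy. 0) 2) then ((λq. ((λw. 7) q)) 4) else (let x = 2 in 1))); E=∅; St=∅⟩
t=1: ⟨T=(λp. ((λw. (p + 2)) (p * 2))); E=∅; St=[thunk]⟩
t=2: ⟨T=((λw. (p + 2)) (p * 2)); E={p↦thunk((if0 ((λy. 0) 2) then ((λq. ((λw. 7) q)) 4) else (let x = 2 in 1)), ∅)}; St=∅⟩
t=3: ⟨T=(λw. (p + 2)); E={p↦thunk((if0 ((λy. 0) 2) then ((λq. ((λw. 7) q)) 4) else (let x = 2 in 1)), ∅)}; St=[thunk]⟩
t=4: ⟨T=(p + 2); E={w↦thunk((p * 2), {p↦thunk((if0 ((λy. 0) 2) then ((λq. ((λw. 7) q)) 4) else (let x = 2 in 1)), ∅)}), p↦thunk((if0 ((λy. 0) 2) then ((λq. ((λw. 7) q)) 4) else (let x = 2 in 1)), ∅)}; St=∅⟩
t=5: ⟨T=p; E={w↦thunk((p * 2), {p↦thunk((if0 ((λy. 0) 2) then ((λq. ((λw. 7) q)) 4) else (let x = 2 in 1)), ∅)}), p↦thunk((if0 ((λy. 0) 2) then ((λq. ((λw. 7) q)) 4) else (let x = 2 in 1)), ∅)}; St=[addR]⟩
t=6: ⟨T=(if0 ((λy. 0) 2) then ((λq. ((λw. 7) q)) 4) else (let x = 2 in 1)); E=∅; St=[addR]⟩
t=7: ⟨T=((λy. 0) 2); E=∅; St=[if0 :: addR]⟩
t=8: ⟨T=(λy. 0); E=∅; St=[thunk :: if0 :: addR]⟩
t=9: ⟨T=0; E={y↦thunk(2, ∅)}; St=[if0 :: addR]⟩
t=10: ⟨T=((λq. ((λw. 7) q)) 4); E=∅; St=[addR]⟩
t=11: ⟨T=(λq. ((λw. 7) q)); E=∅; St=[thunk :: addR]⟩
t=12: ⟨T=((λw. 7) q); E={q↦thunk(4, ∅)}; St=[addR]⟩
t=13: ⟨T=(λw. 7); E={q↦thunk(4, ∅)}; St=[thunk :: addR]⟩
t=14: ⟨T=7; E={w↦thunk(q, {q↦thunk(4, ∅)}), q↦thunk(4, ∅)}; St=[addR]⟩
t=15: ⟨T=2; E={w↦thunk((p * 2), {p↦thunk((if0 ((λy. 0) 2) then ((λq. ((λw. 7) q)) 4) else (let x = 2 in 1)), ∅)}), p↦thunk((if0 ((λy. 0) 2) then ((λq. ((λw. 7) q)) 4) else (let x = 2 in 1)), ∅)}; St=[addL(7)]⟩
→ final value 9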